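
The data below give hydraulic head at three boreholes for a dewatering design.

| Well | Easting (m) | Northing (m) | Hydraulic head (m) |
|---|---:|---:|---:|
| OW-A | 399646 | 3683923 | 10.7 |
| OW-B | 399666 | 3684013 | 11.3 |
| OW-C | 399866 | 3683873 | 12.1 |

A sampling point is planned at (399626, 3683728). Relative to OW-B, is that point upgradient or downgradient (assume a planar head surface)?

Differences from OW-A: to OW-B (Δx, Δy, Δh) = (20, 90, +0.6); to OW-C = (220, -50, +1.4).
Solve a·Δx + b·Δy = Δh: det = 20·(-50) − 220·90 = -20800.
∂h/∂x = [(+0.6)·(-50) − (+1.4)·90] / -20800 = +0.007500
∂h/∂y = [20·(+1.4) − 220·(+0.6)] / -20800 = +0.005000
Head at (399626, 3683728) = 10.7 + (+0.007500)·(-20) + (+0.005000)·(-195) = 9.57 m.
That is lower than the 11.3 m at OW-B, so the point is downgradient.

downgradient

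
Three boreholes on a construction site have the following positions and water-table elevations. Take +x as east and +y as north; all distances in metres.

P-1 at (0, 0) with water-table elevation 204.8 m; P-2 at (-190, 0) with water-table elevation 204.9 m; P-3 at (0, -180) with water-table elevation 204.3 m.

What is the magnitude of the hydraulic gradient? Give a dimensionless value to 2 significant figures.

0.0028

∂h/∂x = (204.9 − 204.8) / (-190 − 0) = -0.0005263
∂h/∂y = (204.3 − 204.8) / (-180 − 0) = +0.002778
|∇h| = √(-0.0005263² + 0.002778²) = 0.002827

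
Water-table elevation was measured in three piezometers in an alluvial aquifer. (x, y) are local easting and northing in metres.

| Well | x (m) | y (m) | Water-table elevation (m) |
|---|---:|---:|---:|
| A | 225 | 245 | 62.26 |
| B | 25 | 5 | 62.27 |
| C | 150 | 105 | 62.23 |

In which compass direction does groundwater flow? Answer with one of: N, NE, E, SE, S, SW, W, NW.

SE

With h = a·x + b·y + c and A as origin, the differences give:
  (-200)·a + (-240)·b = +0.01
  (-75)·a + (-140)·b = -0.03
Eliminate b (×(-140) and ×(-240), subtract): 10000·a = -8.600 → a = ∂h/∂x = -0.0008600
Back-substitute: b = ∂h/∂y = +0.0006750.
Flow = −∇h = (+0.0008600 east, -0.0006750 north), which points southeast.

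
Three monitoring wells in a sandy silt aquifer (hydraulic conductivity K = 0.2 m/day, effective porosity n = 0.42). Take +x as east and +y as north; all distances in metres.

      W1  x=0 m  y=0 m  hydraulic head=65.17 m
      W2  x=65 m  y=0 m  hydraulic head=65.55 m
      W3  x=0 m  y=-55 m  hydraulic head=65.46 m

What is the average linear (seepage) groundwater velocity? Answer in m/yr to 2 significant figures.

1.4 m/yr

∂h/∂x = (65.55 − 65.17) / (65 − 0) = +0.005846
∂h/∂y = (65.46 − 65.17) / (-55 − 0) = -0.005273
|∇h| = √(0.005846² + -0.005273²) = 0.007873
Seepage velocity v = K·i/n = 0.2 × 0.007873 / 0.42 = 0.003749 m/day = 1.369 m/yr.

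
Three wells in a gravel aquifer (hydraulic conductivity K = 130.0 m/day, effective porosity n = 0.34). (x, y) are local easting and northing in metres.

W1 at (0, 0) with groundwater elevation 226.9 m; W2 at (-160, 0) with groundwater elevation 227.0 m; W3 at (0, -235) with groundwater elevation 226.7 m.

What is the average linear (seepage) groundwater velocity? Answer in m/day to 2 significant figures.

0.40 m/day

∂h/∂x = (227.0 − 226.9) / (-160 − 0) = -0.0006250
∂h/∂y = (226.7 − 226.9) / (-235 − 0) = +0.0008511
|∇h| = √(-0.0006250² + 0.0008511²) = 0.001056
Seepage velocity v = K·i/n = 130.0 × 0.001056 / 0.34 = 0.4038 m/day.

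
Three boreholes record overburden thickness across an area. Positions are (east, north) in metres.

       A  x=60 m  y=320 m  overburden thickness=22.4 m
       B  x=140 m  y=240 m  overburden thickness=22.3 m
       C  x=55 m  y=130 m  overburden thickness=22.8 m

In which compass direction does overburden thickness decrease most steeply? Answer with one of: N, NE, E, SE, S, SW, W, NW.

NE

Differences from A: to B (Δx, Δy, Δh) = (80, -80, -0.1); to C = (-5, -190, +0.4).
Solve a·Δx + b·Δy = Δd: det = 80·(-190) − (-5)·(-80) = -15600.
∂d/∂x = [(-0.1)·(-190) − (+0.4)·(-80)] / -15600 = -0.003269
∂d/∂y = [80·(+0.4) − (-5)·(-0.1)] / -15600 = -0.002019
Steepest decrease is along −∇f = (+0.003269 E, +0.002019 N) → northeast.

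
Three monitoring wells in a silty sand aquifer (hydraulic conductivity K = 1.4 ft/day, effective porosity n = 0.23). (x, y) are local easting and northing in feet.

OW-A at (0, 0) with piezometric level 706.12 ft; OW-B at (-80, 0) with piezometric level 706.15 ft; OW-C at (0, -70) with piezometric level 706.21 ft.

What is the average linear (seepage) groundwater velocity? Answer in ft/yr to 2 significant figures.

∂h/∂x = (706.15 − 706.12) / (-80 − 0) = -0.0003750
∂h/∂y = (706.21 − 706.12) / (-70 − 0) = -0.001286
|∇h| = √(-0.0003750² + -0.001286²) = 0.00134
Seepage velocity v = K·i/n = 1.4 × 0.00134 / 0.23 = 0.008157 ft/day = 2.979 ft/yr.

3.0 ft/yr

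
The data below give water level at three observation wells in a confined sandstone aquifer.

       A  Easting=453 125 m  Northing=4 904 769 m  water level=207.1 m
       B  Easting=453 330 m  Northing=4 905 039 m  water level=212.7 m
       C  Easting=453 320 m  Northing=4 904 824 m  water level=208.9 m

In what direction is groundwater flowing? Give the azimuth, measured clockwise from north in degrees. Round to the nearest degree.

Three-point gradient (reference A): Δ to B = (205, 270, +5.6), Δ to C = (195, 55, +1.8).
∂h/∂x = +0.004302, ∂h/∂y = +0.01747 (det = -41375).
Flow direction (−∇h) has components (-0.004302 E, -0.01747 N).
Azimuth = atan2(E, N) = atan2(-0.004302, -0.01747) = 193.8° ≈ 194°.

194°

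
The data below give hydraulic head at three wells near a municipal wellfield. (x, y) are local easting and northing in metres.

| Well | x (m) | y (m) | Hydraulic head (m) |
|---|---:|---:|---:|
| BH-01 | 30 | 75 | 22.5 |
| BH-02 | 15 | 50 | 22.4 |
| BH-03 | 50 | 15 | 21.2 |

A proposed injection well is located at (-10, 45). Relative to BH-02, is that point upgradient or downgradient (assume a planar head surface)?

Differences from BH-01: to BH-02 (Δx, Δy, Δh) = (-15, -25, -0.1); to BH-03 = (20, -60, -1.3).
Determinant of the coordinate differences = (-15)·(-60) − 20·(-25) = 1400.
∂h/∂x = [(-0.1)·(-60) − (-1.3)·(-25)] / 1400 = -0.01893
∂h/∂y = [(-15)·(-1.3) − 20·(-0.1)] / 1400 = +0.01536
Head at (-10, 45) = 22.5 + (-0.01893)·(-40) + (+0.01536)·(-30) = 22.80 m.
That is higher than the 22.4 m at BH-02, so the point is upgradient.

upgradient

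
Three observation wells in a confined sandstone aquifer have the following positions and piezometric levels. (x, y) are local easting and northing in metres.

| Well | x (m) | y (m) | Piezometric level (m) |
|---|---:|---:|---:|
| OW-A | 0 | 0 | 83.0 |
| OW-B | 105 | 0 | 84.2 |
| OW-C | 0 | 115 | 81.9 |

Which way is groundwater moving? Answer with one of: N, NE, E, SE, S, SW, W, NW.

NW

∂h/∂x = (84.2 − 83.0) / (105 − 0) = +0.01143
∂h/∂y = (81.9 − 83.0) / (115 − 0) = -0.009565
Flow = −∇h = (-0.01143 east, +0.009565 north), which points northwest.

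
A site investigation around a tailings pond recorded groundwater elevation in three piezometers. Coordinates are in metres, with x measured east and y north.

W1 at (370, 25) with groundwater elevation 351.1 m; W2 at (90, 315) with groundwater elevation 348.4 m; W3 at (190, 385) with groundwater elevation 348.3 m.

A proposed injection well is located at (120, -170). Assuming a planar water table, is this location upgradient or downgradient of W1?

upgradient

With h = a·x + b·y + c and W1 as origin, the differences give:
  (-280)·a + 290·b = -2.7
  (-180)·a + 360·b = -2.8
Eliminate b (×360 and ×290, subtract): -48600·a = -160.00 → a = ∂h/∂x = +0.003292
Back-substitute: b = ∂h/∂y = -0.006132.
Head at (120, -170) = 351.1 + (+0.003292)·(-250) + (-0.006132)·(-195) = 351.47 m.
That is higher than the 351.1 m at W1, so the point is upgradient.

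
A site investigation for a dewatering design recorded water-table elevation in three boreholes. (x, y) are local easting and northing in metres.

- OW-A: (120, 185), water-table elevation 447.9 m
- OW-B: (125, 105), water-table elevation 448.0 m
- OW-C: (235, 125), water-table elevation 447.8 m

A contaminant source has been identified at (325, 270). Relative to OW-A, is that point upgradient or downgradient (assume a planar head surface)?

With h = a·x + b·y + c and OW-A as origin, the differences give:
  5·a + (-80)·b = +0.1
  115·a + (-60)·b = -0.1
Eliminate b (×(-60) and ×(-80), subtract): 8900·a = -14.00 → a = ∂h/∂x = -0.001573
Back-substitute: b = ∂h/∂y = -0.001348.
Head at (325, 270) = 447.9 + (-0.001573)·(205) + (-0.001348)·(85) = 447.46 m.
That is lower than the 447.9 m at OW-A, so the point is downgradient.

downgradient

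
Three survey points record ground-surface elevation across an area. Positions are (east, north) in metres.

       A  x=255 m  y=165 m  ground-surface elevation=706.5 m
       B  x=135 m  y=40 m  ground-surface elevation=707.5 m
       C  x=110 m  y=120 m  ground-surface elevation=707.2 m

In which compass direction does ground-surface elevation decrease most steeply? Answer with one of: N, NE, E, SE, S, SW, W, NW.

With z = a·x + b·y + c and A as origin, the differences give:
  (-120)·a + (-125)·b = +1.0
  (-145)·a + (-45)·b = +0.7
Eliminate b (×(-45) and ×(-125), subtract): -12725·a = 42.50 → a = ∂z/∂x = -0.003340
Back-substitute: b = ∂z/∂y = -0.004794.
Steepest decrease is along −∇f = (+0.003340 E, +0.004794 N) → northeast.

NE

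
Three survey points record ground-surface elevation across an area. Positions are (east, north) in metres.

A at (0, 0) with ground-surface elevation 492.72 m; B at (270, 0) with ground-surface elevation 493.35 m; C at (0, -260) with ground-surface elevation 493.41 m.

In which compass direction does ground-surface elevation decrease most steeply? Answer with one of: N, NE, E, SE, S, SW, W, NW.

NW

∂z/∂x = (493.35 − 492.72) / (270 − 0) = +0.002333
∂z/∂y = (493.41 − 492.72) / (-260 − 0) = -0.002654
Steepest decrease is along −∇f = (-0.002333 E, +0.002654 N) → northwest.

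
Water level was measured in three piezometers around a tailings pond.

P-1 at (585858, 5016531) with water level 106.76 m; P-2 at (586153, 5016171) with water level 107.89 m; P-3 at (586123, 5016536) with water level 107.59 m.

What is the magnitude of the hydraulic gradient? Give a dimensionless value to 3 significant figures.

Taking P-1 as reference: P-2−P-1 = (295, -360, +1.13); P-3−P-1 = (265, 5, +0.83).
Determinant of the coordinate differences = 295·5 − 265·(-360) = 96875.
∂h/∂x = [(+1.13)·5 − (+0.83)·(-360)] / 96875 = +0.003143
∂h/∂y = [295·(+0.83) − 265·(+1.13)] / 96875 = -0.0005636
|∇h| = √(0.003143² + -0.0005636²) = 0.003193

0.00319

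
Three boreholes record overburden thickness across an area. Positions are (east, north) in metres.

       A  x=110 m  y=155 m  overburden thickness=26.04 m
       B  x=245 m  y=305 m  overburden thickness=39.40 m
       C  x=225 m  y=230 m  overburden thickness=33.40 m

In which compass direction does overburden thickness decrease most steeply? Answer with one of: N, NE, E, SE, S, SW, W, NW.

Differences from A: to B (Δx, Δy, Δh) = (135, 150, +13.36); to C = (115, 75, +7.36).
Determinant of the coordinate differences = 135·75 − 115·150 = -7125.
∂d/∂x = [(+13.36)·75 − (+7.36)·150] / -7125 = +0.01432
∂d/∂y = [135·(+7.36) − 115·(+13.36)] / -7125 = +0.07618
Steepest decrease is along −∇f = (-0.01432 E, -0.07618 N) → south.

S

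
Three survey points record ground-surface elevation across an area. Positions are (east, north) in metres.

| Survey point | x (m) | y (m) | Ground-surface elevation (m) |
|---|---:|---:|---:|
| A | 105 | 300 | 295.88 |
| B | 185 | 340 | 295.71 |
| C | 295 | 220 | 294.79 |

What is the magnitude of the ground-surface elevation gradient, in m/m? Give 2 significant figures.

0.0057 m/m

Differences from A: to B (Δx, Δy, Δh) = (80, 40, -0.17); to C = (190, -80, -1.09).
Determinant of the coordinate differences = 80·(-80) − 190·40 = -14000.
∂z/∂x = [(-0.17)·(-80) − (-1.09)·40] / -14000 = -0.004086
∂z/∂y = [80·(-1.09) − 190·(-0.17)] / -14000 = +0.003921
|∇f| = √(-0.004086² + 0.003921²) = 0.005663 m/m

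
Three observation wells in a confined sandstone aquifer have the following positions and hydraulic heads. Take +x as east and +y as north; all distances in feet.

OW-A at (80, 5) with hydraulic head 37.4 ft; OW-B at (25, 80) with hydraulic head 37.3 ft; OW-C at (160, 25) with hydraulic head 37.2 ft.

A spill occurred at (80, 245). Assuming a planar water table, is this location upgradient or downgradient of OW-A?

downgradient

Taking OW-A as reference: OW-B−OW-A = (-55, 75, -0.1); OW-C−OW-A = (80, 20, -0.2).
Solve a·Δx + b·Δy = Δh: det = (-55)·20 − 80·75 = -7100.
∂h/∂x = [(-0.1)·20 − (-0.2)·75] / -7100 = -0.001831
∂h/∂y = [(-55)·(-0.2) − 80·(-0.1)] / -7100 = -0.002676
Head at (80, 245) = 37.4 + (-0.001831)·(0) + (-0.002676)·(240) = 36.76 ft.
That is lower than the 37.4 ft at OW-A, so the point is downgradient.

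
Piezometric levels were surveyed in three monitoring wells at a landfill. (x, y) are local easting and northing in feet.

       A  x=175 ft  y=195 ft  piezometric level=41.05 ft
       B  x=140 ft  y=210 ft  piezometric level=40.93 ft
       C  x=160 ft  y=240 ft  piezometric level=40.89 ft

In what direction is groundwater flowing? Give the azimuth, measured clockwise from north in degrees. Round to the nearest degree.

Differences from A: to B (Δx, Δy, Δh) = (-35, 15, -0.12); to C = (-15, 45, -0.16).
Determinant of the coordinate differences = (-35)·45 − (-15)·15 = -1350.
∂h/∂x = [(-0.12)·45 − (-0.16)·15] / -1350 = +0.002222
∂h/∂y = [(-35)·(-0.16) − (-15)·(-0.12)] / -1350 = -0.002815
Flow direction (−∇h) has components (-0.002222 E, +0.002815 N).
Azimuth = atan2(E, N) = atan2(-0.002222, +0.002815) = 321.7° ≈ 322°.

322°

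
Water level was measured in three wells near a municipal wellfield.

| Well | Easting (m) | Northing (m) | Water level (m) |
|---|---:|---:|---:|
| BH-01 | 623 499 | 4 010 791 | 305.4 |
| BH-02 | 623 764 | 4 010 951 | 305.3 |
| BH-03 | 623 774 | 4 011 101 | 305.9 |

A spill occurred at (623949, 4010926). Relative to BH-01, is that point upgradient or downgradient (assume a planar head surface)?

downgradient

Taking BH-01 as reference: BH-02−BH-01 = (265, 160, -0.1); BH-03−BH-01 = (275, 310, +0.5).
Determinant of the coordinate differences = 265·310 − 275·160 = 38150.
∂h/∂x = [(-0.1)·310 − (+0.5)·160] / 38150 = -0.002910
∂h/∂y = [265·(+0.5) − 275·(-0.1)] / 38150 = +0.004194
Head at (623949, 4010926) = 305.4 + (-0.002910)·(450) + (+0.004194)·(135) = 304.66 m.
That is lower than the 305.4 m at BH-01, so the point is downgradient.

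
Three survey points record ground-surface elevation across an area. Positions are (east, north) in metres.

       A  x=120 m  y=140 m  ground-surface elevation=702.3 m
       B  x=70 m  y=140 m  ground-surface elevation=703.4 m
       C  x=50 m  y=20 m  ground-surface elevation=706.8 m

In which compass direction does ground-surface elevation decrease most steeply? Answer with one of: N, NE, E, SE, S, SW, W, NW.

With z = a·x + b·y + c and A as origin, the differences give:
  (-50)·a + 0·b = +1.1
  (-70)·a + (-120)·b = +4.5
Eliminate b (×(-120) and ×0, subtract): 6000·a = -132.00 → a = ∂z/∂x = -0.02200
Back-substitute: b = ∂z/∂y = -0.02467.
Steepest decrease is along −∇f = (+0.02200 E, +0.02467 N) → northeast.

NE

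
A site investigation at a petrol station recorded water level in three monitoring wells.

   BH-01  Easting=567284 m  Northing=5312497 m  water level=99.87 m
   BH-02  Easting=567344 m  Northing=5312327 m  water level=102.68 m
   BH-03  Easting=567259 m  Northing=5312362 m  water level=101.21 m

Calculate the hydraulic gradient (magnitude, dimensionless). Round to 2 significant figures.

Differences from BH-01: to BH-02 (Δx, Δy, Δh) = (60, -170, +2.81); to BH-03 = (-25, -135, +1.34).
Determinant of the coordinate differences = 60·(-135) − (-25)·(-170) = -12350.
∂h/∂x = [(+2.81)·(-135) − (+1.34)·(-170)] / -12350 = +0.01227
∂h/∂y = [60·(+1.34) − (-25)·(+2.81)] / -12350 = -0.01220
|∇h| = √(0.01227² + -0.01220²) = 0.0173

0.017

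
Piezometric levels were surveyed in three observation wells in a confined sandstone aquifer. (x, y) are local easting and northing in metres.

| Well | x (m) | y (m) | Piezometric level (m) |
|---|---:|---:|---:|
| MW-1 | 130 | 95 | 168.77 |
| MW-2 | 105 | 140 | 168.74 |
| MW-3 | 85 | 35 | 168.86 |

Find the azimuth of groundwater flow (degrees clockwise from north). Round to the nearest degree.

032°

With h = a·x + b·y + c and MW-1 as origin, the differences give:
  (-25)·a + 45·b = -0.03
  (-45)·a + (-60)·b = +0.09
Eliminate b (×(-60) and ×45, subtract): 3525·a = -2.250 → a = ∂h/∂x = -0.0006383
Back-substitute: b = ∂h/∂y = -0.001021.
Flow direction (−∇h) has components (+0.0006383 E, +0.001021 N).
Azimuth = atan2(E, N) = atan2(+0.0006383, +0.001021) = 32.0° ≈ 032°.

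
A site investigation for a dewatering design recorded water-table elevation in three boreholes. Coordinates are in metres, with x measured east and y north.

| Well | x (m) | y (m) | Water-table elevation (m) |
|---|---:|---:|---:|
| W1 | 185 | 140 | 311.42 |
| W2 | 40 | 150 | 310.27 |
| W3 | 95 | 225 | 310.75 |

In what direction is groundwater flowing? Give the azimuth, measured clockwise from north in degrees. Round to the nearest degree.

With h = a·x + b·y + c and W1 as origin, the differences give:
  (-145)·a + 10·b = -1.15
  (-90)·a + 85·b = -0.67
Eliminate b (×85 and ×10, subtract): -11425·a = -91.050 → a = ∂h/∂x = +0.007969
Back-substitute: b = ∂h/∂y = +0.0005558.
Flow direction (−∇h) has components (-0.007969 E, -0.0005558 N).
Azimuth = atan2(E, N) = atan2(-0.007969, -0.0005558) = 266.0° ≈ 266°.

266°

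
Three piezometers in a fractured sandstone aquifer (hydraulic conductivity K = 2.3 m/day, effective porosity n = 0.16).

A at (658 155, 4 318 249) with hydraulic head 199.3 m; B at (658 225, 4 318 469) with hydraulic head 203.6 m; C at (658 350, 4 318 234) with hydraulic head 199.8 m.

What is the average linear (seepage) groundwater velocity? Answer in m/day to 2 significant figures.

Taking A as reference: B−A = (70, 220, +4.3); C−A = (195, -15, +0.5).
Solve a·Δx + b·Δy = Δh: det = 70·(-15) − 195·220 = -43950.
∂h/∂x = [(+4.3)·(-15) − (+0.5)·220] / -43950 = +0.003970
∂h/∂y = [70·(+0.5) − 195·(+4.3)] / -43950 = +0.01828
|∇h| = √(0.003970² + 0.01828²) = 0.01871
Seepage velocity v = K·i/n = 2.3 × 0.01871 / 0.16 = 0.269 m/day.

0.27 m/day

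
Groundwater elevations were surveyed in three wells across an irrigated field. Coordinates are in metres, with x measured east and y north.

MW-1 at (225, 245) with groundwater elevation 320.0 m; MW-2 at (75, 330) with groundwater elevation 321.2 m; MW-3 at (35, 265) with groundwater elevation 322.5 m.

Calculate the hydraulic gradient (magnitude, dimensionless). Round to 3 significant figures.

Taking MW-1 as reference: MW-2−MW-1 = (-150, 85, +1.2); MW-3−MW-1 = (-190, 20, +2.5).
Solve a·Δx + b·Δy = Δh: det = (-150)·20 − (-190)·85 = 13150.
∂h/∂x = [(+1.2)·20 − (+2.5)·85] / 13150 = -0.01433
∂h/∂y = [(-150)·(+2.5) − (-190)·(+1.2)] / 13150 = -0.01118
|∇h| = √(-0.01433² + -0.01118²) = 0.01818

0.0182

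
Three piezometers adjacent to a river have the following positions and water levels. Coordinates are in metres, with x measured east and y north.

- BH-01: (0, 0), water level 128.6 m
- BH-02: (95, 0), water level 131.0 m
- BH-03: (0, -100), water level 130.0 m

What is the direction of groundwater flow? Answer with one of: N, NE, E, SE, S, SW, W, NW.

NW

∂h/∂x = (131.0 − 128.6) / (95 − 0) = +0.02526
∂h/∂y = (130.0 − 128.6) / (-100 − 0) = -0.01400
Flow = −∇h = (-0.02526 east, +0.01400 north), which points northwest.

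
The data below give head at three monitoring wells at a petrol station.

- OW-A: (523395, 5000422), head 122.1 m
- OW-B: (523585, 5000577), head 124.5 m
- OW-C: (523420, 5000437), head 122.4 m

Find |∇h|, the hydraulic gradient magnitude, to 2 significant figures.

0.011

With h = a·x + b·y + c and OW-A as origin, the differences give:
  190·a + 155·b = +2.4
  25·a + 15·b = +0.3
Eliminate b (×15 and ×155, subtract): -1025·a = -10.50 → a = ∂h/∂x = +0.01024
Back-substitute: b = ∂h/∂y = +0.002927.
|∇h| = √(0.01024² + 0.002927²) = 0.01065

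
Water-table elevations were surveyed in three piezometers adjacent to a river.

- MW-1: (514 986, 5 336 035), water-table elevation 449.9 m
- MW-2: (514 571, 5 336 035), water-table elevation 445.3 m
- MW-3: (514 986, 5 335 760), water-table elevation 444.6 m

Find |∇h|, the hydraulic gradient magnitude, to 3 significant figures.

0.0222

∂h/∂x = (445.3 − 449.9) / (514571 − 514986) = +0.01108
∂h/∂y = (444.6 − 449.9) / (5335760 − 5336035) = +0.01927
|∇h| = √(0.01108² + 0.01927²) = 0.02223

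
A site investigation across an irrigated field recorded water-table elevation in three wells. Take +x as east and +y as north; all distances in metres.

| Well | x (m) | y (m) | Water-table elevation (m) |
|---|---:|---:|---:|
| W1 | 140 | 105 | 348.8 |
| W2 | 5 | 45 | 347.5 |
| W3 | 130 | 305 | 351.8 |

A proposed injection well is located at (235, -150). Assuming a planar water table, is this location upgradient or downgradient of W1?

With h = a·x + b·y + c and W1 as origin, the differences give:
  (-135)·a + (-60)·b = -1.3
  (-10)·a + 200·b = +3.0
Eliminate b (×200 and ×(-60), subtract): -27600·a = -80.00 → a = ∂h/∂x = +0.002899
Back-substitute: b = ∂h/∂y = +0.01514.
Head at (235, -150) = 348.8 + (+0.002899)·(95) + (+0.01514)·(-255) = 345.21 m.
That is lower than the 348.8 m at W1, so the point is downgradient.

downgradient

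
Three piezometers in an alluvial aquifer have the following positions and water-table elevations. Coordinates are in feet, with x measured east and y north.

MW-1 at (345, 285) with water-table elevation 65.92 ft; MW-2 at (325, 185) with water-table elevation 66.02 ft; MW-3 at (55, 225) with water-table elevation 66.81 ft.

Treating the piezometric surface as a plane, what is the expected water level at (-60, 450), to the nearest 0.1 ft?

67.1 ft

Differences from MW-1: to MW-2 (Δx, Δy, Δh) = (-20, -100, +0.10); to MW-3 = (-290, -60, +0.89).
Solve a·Δx + b·Δy = Δh: det = (-20)·(-60) − (-290)·(-100) = -27800.
∂h/∂x = [(+0.10)·(-60) − (+0.89)·(-100)] / -27800 = -0.002986
∂h/∂y = [(-20)·(+0.89) − (-290)·(+0.10)] / -27800 = -0.0004029
h(-60, 450) = 65.92 + (-0.002986)·(-405) + (-0.0004029)·(165) = 65.92 +1.209 -0.066 = 67.063 ft.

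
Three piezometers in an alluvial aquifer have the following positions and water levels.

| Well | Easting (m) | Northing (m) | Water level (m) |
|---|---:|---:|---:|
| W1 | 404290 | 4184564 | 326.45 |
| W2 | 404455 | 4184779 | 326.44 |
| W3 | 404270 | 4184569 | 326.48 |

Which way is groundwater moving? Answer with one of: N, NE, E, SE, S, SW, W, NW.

With h = a·x + b·y + c and W1 as origin, the differences give:
  165·a + 215·b = -0.01
  (-20)·a + 5·b = +0.03
Eliminate b (×5 and ×215, subtract): 5125·a = -6.500 → a = ∂h/∂x = -0.001268
Back-substitute: b = ∂h/∂y = +0.0009268.
Flow = −∇h = (+0.001268 east, -0.0009268 north), which points southeast.

SE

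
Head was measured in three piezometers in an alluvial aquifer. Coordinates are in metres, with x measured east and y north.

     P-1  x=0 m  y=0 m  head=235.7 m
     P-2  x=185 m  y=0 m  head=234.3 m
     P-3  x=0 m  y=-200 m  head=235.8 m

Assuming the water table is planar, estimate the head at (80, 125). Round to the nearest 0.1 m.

235.0 m

∂h/∂x = (234.3 − 235.7) / (185 − 0) = -0.007568
∂h/∂y = (235.8 − 235.7) / (-200 − 0) = -0.0005000
h(80, 125) = 235.7 + (-0.007568)·(80) + (-0.0005000)·(125) = 235.7 -0.605 -0.063 = 235.032 m.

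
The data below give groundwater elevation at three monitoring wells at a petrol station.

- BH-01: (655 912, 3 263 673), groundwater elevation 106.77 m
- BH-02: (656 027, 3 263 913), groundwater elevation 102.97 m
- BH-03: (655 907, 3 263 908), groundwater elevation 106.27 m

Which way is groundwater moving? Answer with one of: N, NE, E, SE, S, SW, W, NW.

E

Taking BH-01 as reference: BH-02−BH-01 = (115, 240, -3.80); BH-03−BH-01 = (-5, 235, -0.50).
Solve a·Δx + b·Δy = Δh: det = 115·235 − (-5)·240 = 28225.
∂h/∂x = [(-3.80)·235 − (-0.50)·240] / 28225 = -0.02739
∂h/∂y = [115·(-0.50) − (-5)·(-3.80)] / 28225 = -0.002710
Flow = −∇h = (+0.02739 east, +0.002710 north), which points east.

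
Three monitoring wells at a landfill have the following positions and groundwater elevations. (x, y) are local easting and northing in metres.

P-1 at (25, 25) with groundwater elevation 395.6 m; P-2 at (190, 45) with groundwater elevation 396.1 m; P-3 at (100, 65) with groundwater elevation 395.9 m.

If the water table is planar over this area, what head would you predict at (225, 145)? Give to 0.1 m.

Three-point gradient (reference P-1): Δ to P-2 = (165, 20, +0.5), Δ to P-3 = (75, 40, +0.3).
∂h/∂x = +0.002745, ∂h/∂y = +0.002353 (det = 5100).
h(225, 145) = 395.6 + (+0.002745)·(200) + (+0.002353)·(120) = 395.6 +0.549 +0.282 = 396.431 m.

396.4 m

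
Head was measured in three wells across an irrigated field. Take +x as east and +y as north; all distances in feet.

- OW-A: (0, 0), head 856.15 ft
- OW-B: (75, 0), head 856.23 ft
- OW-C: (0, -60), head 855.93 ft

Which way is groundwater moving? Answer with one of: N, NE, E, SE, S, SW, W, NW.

S

∂h/∂x = (856.23 − 856.15) / (75 − 0) = +0.001067
∂h/∂y = (855.93 − 856.15) / (-60 − 0) = +0.003667
Flow = −∇h = (-0.001067 east, -0.003667 north), which points south.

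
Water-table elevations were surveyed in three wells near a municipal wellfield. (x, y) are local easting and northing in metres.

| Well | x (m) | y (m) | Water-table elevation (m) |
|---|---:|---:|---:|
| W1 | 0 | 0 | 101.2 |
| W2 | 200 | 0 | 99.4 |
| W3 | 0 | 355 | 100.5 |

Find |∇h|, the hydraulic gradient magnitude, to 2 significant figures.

∂h/∂x = (99.4 − 101.2) / (200 − 0) = -0.009000
∂h/∂y = (100.5 − 101.2) / (355 − 0) = -0.001972
|∇h| = √(-0.009000² + -0.001972²) = 0.009214

0.0092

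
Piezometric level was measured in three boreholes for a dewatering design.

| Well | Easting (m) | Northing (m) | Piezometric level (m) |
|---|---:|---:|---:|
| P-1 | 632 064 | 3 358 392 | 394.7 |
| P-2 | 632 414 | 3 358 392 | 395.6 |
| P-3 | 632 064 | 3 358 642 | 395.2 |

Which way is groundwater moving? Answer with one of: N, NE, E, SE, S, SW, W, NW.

SW

∂h/∂x = (395.6 − 394.7) / (632414 − 632064) = +0.002571
∂h/∂y = (395.2 − 394.7) / (3358642 − 3358392) = +0.002000
Flow = −∇h = (-0.002571 east, -0.002000 north), which points southwest.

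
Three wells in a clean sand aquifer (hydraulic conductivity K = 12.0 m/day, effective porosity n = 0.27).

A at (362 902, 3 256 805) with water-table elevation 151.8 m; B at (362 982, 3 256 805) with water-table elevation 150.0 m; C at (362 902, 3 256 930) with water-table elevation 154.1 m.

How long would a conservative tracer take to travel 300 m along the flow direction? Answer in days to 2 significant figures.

230 days

∂h/∂x = (150.0 − 151.8) / (362982 − 362902) = -0.02250
∂h/∂y = (154.1 − 151.8) / (3256930 − 3256805) = +0.01840
|∇h| = √(-0.02250² + 0.01840²) = 0.02907
Seepage velocity v = K·i/n = 12.0 × 0.02907 / 0.27 = 1.292 m/day.
t = 300 / 1.292 = 232.2 days.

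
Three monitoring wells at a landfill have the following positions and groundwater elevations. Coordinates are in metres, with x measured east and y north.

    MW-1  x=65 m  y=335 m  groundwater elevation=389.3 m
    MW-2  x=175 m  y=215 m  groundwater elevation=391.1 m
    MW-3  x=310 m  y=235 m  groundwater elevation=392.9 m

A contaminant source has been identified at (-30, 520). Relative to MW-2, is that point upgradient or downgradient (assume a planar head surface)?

With h = a·x + b·y + c and MW-1 as origin, the differences give:
  110·a + (-120)·b = +1.8
  245·a + (-100)·b = +3.6
Eliminate b (×(-100) and ×(-120), subtract): 18400·a = 252.00 → a = ∂h/∂x = +0.01370
Back-substitute: b = ∂h/∂y = -0.002446.
Head at (-30, 520) = 389.3 + (+0.01370)·(-95) + (-0.002446)·(185) = 387.55 m.
That is lower than the 391.1 m at MW-2, so the point is downgradient.

downgradient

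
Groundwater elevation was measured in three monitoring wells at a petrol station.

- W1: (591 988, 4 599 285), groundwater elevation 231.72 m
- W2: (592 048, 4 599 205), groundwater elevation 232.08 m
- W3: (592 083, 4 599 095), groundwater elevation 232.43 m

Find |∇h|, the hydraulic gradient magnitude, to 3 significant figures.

With h = a·x + b·y + c and W1 as origin, the differences give:
  60·a + (-80)·b = +0.36
  95·a + (-190)·b = +0.71
Eliminate b (×(-190) and ×(-80), subtract): -3800·a = -11.600 → a = ∂h/∂x = +0.003053
Back-substitute: b = ∂h/∂y = -0.002211.
|∇h| = √(0.003053² + -0.002211²) = 0.00377

0.00377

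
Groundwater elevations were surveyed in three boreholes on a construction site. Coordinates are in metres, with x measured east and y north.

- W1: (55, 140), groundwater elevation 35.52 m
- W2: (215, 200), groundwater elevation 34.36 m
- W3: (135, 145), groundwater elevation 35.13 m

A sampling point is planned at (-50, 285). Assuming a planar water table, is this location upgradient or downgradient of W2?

Three-point gradient (reference W1): Δ to W2 = (160, 60, -1.16), Δ to W3 = (80, 5, -0.39).
∂h/∂x = -0.004400, ∂h/∂y = -0.007600 (det = -4000).
Head at (-50, 285) = 35.52 + (-0.004400)·(-105) + (-0.007600)·(145) = 34.88 m.
That is higher than the 34.36 m at W2, so the point is upgradient.

upgradient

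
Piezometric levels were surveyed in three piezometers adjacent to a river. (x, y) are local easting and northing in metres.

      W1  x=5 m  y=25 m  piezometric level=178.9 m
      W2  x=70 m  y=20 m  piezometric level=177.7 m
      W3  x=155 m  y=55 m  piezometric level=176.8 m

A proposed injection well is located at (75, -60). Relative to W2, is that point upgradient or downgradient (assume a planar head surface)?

Taking W1 as reference: W2−W1 = (65, -5, -1.2); W3−W1 = (150, 30, -2.1).
Solve a·Δx + b·Δy = Δh: det = 65·30 − 150·(-5) = 2700.
∂h/∂x = [(-1.2)·30 − (-2.1)·(-5)] / 2700 = -0.01722
∂h/∂y = [65·(-2.1) − 150·(-1.2)] / 2700 = +0.01611
Head at (75, -60) = 178.9 + (-0.01722)·(70) + (+0.01611)·(-85) = 176.32 m.
That is lower than the 177.7 m at W2, so the point is downgradient.

downgradient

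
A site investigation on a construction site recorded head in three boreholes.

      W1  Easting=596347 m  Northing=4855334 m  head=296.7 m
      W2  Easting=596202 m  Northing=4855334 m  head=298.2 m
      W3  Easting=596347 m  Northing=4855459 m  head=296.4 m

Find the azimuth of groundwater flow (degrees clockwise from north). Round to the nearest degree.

077°

∂h/∂x = (298.2 − 296.7) / (596202 − 596347) = -0.01034
∂h/∂y = (296.4 − 296.7) / (4855459 − 4855334) = -0.002400
Flow direction (−∇h) has components (+0.01034 E, +0.002400 N).
Azimuth = atan2(E, N) = atan2(+0.01034, +0.002400) = 76.9° ≈ 077°.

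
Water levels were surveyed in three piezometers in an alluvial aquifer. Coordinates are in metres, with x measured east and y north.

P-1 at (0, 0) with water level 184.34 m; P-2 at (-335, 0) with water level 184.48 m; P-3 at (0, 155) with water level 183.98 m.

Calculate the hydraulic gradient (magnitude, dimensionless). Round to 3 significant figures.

∂h/∂x = (184.48 − 184.34) / (-335 − 0) = -0.0004179
∂h/∂y = (183.98 − 184.34) / (155 − 0) = -0.002323
|∇h| = √(-0.0004179² + -0.002323²) = 0.00236

0.00236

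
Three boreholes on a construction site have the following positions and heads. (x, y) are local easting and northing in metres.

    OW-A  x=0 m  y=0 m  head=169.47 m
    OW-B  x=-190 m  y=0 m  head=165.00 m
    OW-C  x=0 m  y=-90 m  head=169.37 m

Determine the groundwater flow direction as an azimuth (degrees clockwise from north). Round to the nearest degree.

∂h/∂x = (165.00 − 169.47) / (-190 − 0) = +0.02353
∂h/∂y = (169.37 − 169.47) / (-90 − 0) = +0.001111
Flow direction (−∇h) has components (-0.02353 E, -0.001111 N).
Azimuth = atan2(E, N) = atan2(-0.02353, -0.001111) = 267.3° ≈ 267°.

267°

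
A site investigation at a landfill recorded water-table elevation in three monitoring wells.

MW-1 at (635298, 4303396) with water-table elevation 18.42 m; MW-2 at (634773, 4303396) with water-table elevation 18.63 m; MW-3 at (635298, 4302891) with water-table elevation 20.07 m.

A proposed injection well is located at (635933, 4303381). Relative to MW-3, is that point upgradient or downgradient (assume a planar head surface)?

downgradient

∂h/∂x = (18.63 − 18.42) / (634773 − 635298) = -0.0004000
∂h/∂y = (20.07 − 18.42) / (4302891 − 4303396) = -0.003267
Head at (635933, 4303381) = 18.42 + (-0.0004000)·(635) + (-0.003267)·(-15) = 18.22 m.
That is lower than the 20.07 m at MW-3, so the point is downgradient.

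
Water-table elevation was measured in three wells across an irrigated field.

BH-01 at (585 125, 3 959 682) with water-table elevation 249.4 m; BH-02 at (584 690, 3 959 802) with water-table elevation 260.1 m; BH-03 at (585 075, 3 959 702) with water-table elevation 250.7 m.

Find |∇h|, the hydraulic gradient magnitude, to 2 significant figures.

0.024

With h = a·x + b·y + c and BH-01 as origin, the differences give:
  (-435)·a + 120·b = +10.7
  (-50)·a + 20·b = +1.3
Eliminate b (×20 and ×120, subtract): -2700·a = 58.00 → a = ∂h/∂x = -0.02148
Back-substitute: b = ∂h/∂y = +0.01130.
|∇h| = √(-0.02148² + 0.01130²) = 0.02427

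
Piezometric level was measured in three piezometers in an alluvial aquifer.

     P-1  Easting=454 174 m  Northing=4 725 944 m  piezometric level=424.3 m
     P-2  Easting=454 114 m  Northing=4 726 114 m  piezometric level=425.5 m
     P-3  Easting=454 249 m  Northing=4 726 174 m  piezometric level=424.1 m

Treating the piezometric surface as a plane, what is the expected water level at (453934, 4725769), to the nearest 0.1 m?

426.6 m

Differences from P-1: to P-2 (Δx, Δy, Δh) = (-60, 170, +1.2); to P-3 = (75, 230, -0.2).
Determinant of the coordinate differences = (-60)·230 − 75·170 = -26550.
∂h/∂x = [(+1.2)·230 − (-0.2)·170] / -26550 = -0.01168
∂h/∂y = [(-60)·(-0.2) − 75·(+1.2)] / -26550 = +0.002938
h(453934, 4725769) = 424.3 + (-0.01168)·(-240) + (+0.002938)·(-175) = 424.3 +2.802 -0.514 = 426.588 m.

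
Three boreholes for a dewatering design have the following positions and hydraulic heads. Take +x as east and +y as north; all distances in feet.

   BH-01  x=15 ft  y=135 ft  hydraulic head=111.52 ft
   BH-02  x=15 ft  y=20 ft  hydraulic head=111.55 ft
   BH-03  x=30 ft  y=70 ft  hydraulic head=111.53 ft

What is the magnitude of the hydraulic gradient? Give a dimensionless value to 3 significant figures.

Taking BH-01 as reference: BH-02−BH-01 = (0, -115, +0.03); BH-03−BH-01 = (15, -65, +0.01).
Determinant of the coordinate differences = 0·(-65) − 15·(-115) = 1725.
∂h/∂x = [(+0.03)·(-65) − (+0.01)·(-115)] / 1725 = -0.0004638
∂h/∂y = [0·(+0.01) − 15·(+0.03)] / 1725 = -0.0002609
|∇h| = √(-0.0004638² + -0.0002609²) = 0.0005321

0.000532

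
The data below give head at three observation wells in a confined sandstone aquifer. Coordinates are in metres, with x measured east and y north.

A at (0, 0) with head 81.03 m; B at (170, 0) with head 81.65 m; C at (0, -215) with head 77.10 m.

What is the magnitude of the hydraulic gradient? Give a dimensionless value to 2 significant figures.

∂h/∂x = (81.65 − 81.03) / (170 − 0) = +0.003647
∂h/∂y = (77.10 − 81.03) / (-215 − 0) = +0.01828
|∇h| = √(0.003647² + 0.01828²) = 0.01864

0.019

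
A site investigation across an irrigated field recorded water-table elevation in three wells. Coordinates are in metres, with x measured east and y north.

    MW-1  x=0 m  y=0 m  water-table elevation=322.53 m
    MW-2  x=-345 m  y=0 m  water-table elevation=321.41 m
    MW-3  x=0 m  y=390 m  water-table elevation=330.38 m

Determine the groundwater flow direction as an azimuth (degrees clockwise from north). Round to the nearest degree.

∂h/∂x = (321.41 − 322.53) / (-345 − 0) = +0.003246
∂h/∂y = (330.38 − 322.53) / (390 − 0) = +0.02013
Flow direction (−∇h) has components (-0.003246 E, -0.02013 N).
Azimuth = atan2(E, N) = atan2(-0.003246, -0.02013) = 189.2° ≈ 189°.

189°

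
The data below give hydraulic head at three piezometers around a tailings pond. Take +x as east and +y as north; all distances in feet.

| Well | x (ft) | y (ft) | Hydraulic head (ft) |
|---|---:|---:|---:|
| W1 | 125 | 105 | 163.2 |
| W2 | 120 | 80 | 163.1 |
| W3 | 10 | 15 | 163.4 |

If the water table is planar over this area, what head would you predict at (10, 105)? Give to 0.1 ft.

Taking W1 as reference: W2−W1 = (-5, -25, -0.1); W3−W1 = (-115, -90, +0.2).
Solve a·Δx + b·Δy = Δh: det = (-5)·(-90) − (-115)·(-25) = -2425.
∂h/∂x = [(-0.1)·(-90) − (+0.2)·(-25)] / -2425 = -0.005773
∂h/∂y = [(-5)·(+0.2) − (-115)·(-0.1)] / -2425 = +0.005155
h(10, 105) = 163.2 + (-0.005773)·(-115) + (+0.005155)·(0) = 163.2 +0.664 +0.000 = 163.864 ft.

163.9 ft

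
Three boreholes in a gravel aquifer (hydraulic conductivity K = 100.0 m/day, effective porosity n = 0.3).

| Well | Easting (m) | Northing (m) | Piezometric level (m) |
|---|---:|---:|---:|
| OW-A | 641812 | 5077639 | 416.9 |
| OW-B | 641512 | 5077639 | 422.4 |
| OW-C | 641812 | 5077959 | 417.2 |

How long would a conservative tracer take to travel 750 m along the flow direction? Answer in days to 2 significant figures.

∂h/∂x = (422.4 − 416.9) / (641512 − 641812) = -0.01833
∂h/∂y = (417.2 − 416.9) / (5077959 − 5077639) = +0.0009375
|∇h| = √(-0.01833² + 0.0009375²) = 0.01835
Seepage velocity v = K·i/n = 100.0 × 0.01835 / 0.3 = 6.117 m/day.
t = 750 / 6.117 = 122.6 days.

120 days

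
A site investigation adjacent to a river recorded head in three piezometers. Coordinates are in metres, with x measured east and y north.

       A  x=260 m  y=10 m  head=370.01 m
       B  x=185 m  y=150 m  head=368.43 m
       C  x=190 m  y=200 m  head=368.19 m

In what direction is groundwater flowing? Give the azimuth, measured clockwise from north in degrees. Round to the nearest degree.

300°

With h = a·x + b·y + c and A as origin, the differences give:
  (-75)·a + 140·b = -1.58
  (-70)·a + 190·b = -1.82
Eliminate b (×190 and ×140, subtract): -4450·a = -45.400 → a = ∂h/∂x = +0.01020
Back-substitute: b = ∂h/∂y = -0.005820.
Flow direction (−∇h) has components (-0.01020 E, +0.005820 N).
Azimuth = atan2(E, N) = atan2(-0.01020, +0.005820) = 299.7° ≈ 300°.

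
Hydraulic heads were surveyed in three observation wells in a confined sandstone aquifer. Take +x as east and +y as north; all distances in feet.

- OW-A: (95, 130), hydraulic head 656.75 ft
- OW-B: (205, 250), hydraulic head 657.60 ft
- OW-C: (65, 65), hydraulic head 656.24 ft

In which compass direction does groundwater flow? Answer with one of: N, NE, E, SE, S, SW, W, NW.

S

With h = a·x + b·y + c and OW-A as origin, the differences give:
  110·a + 120·b = +0.85
  (-30)·a + (-65)·b = -0.51
Eliminate b (×(-65) and ×120, subtract): -3550·a = 5.950 → a = ∂h/∂x = -0.001676
Back-substitute: b = ∂h/∂y = +0.008620.
Flow = −∇h = (+0.001676 east, -0.008620 north), which points south.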